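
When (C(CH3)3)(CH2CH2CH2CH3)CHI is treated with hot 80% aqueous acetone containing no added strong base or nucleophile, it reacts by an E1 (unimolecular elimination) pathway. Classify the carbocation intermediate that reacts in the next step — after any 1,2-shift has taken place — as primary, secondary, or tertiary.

Step 1: The C–I bond breaks with both electrons going to the iodide; I⁻ leaves and a secondary carbocation remains.
Step 2: Carbocation rearrangement: a 1,2-methyl shift from the adjacent tert-butyl carbon converts the initially-formed secondary cation into the more stable tertiary cation.
The cation rearranges from secondary to tertiary via a 1,2-methyl shift from the adjacent tert-butyl carbon; the tertiary cation is what reacts next.

tertiary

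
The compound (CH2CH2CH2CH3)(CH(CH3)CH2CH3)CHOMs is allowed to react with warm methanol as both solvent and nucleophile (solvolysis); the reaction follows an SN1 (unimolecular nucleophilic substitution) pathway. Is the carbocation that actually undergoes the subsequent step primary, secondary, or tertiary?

Step 1: The C–O bond breaks with both electrons going to the mesylate; MsO⁻ leaves and a secondary carbocation remains.
Step 2: Carbocation rearrangement: a 1,2-hydride shift from the adjacent sec-butyl carbon converts the initially-formed secondary cation into the more stable tertiary cation.
The cation rearranges from secondary to tertiary via a 1,2-hydride shift from the adjacent sec-butyl carbon; the tertiary cation is what reacts next.

tertiary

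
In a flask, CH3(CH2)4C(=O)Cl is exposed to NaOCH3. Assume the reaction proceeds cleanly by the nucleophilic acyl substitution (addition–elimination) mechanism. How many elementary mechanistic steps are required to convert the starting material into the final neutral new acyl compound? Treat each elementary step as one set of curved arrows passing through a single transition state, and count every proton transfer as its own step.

2

Step 1: CH3O⁻ adds to the carbonyl carbon; the C=O π electrons shift onto oxygen and a tetrahedral alkoxide intermediate forms.
Step 2: An oxygen lone pair re-forms the C=O π bond as the C–Cl σ-bond breaks; Cl⁻ is expelled.
Total: 2 elementary steps.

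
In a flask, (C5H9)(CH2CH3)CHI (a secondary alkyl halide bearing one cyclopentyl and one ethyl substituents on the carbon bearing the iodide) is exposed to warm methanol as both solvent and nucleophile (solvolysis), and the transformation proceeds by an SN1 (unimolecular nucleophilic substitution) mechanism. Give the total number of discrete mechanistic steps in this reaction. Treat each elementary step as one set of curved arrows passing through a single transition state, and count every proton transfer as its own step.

4

Step 1: Rate-determining heterolysis of the C–I bond gives I⁻ and a secondary carbocation.
Step 2: Carbocation rearrangement: a 1,2-hydride shift from the adjacent cyclopentyl carbon converts the initially-formed secondary cation into the more stable tertiary cation.
Step 3: A lone pair on the oxygen of CH3OH attacks the carbocation, forming a new C–O σ-bond and an oxonium ion.
Step 4: Proton transfer from the O–H of the oxonium ion to a solvent molecule delivers the neutral ether.
Total: 4 elementary steps.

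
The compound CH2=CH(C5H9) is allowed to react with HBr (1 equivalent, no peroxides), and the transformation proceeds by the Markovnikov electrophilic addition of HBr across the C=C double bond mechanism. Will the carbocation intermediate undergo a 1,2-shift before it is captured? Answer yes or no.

The first-formed carbocation is secondary.
The adjacent cyclopentyl carbon already bears 2 other carbon substituents and has a hydrogen to migrate; after a 1,2-hydride shift from that carbon the positive charge sits on a tertiary centre.
Tertiary is more stable than secondary, so the shift occurs.

yes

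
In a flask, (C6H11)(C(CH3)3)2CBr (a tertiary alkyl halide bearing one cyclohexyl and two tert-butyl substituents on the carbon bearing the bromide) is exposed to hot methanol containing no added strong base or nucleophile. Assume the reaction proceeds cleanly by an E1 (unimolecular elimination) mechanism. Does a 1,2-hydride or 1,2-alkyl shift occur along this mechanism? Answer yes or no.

The first-formed carbocation is tertiary.
No single 1,2-shift to an adjacent carbon would produce a more-substituted cation than the one already present, so no rearrangement occurs.

no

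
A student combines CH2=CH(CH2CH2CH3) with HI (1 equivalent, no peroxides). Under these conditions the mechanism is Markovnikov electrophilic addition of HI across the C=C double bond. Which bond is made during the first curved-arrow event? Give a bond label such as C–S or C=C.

Step 1: Protonation of the alkene by HI: the π bond acts as the nucleophile and picks up H⁺, giving the more stable (Markovnikov) secondary carbocation. The H–I bond breaks heterolytically, releasing I⁻.
The bond formed in this step is the C–H bond.

C–H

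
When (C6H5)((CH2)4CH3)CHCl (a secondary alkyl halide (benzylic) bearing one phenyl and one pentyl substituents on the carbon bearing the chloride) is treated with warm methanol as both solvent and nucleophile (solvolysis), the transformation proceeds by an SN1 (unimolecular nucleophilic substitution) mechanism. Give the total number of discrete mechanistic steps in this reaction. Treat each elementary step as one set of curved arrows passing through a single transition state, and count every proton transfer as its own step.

Step 1: Unassisted departure of Cl⁻ (taking the C–Cl bonding pair) generates a secondary carbocation.
(No 1,2-shift: no single shift to an adjacent carbon would give a more stable cation.)
Step 2: Nucleophilic capture: the oxygen of CH3OH bonds to the cationic carbon, producing an oxonium-ion intermediate.
Step 3: Deprotonation of the oxonium oxygen by solvent methanol yields the neutral ether.
Total: 3 elementary steps.

3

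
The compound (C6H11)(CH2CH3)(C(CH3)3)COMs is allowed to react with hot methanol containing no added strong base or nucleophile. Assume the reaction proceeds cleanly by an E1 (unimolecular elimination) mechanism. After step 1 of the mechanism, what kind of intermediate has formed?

Step 1: Ionisation: the C–O σ-bond cleaves heterolytically; both bonding electrons depart with MsO⁻, leaving a tertiary carbocation at the α-carbon.
After step 1 the species present is a tertiary carbocation.

tertiary carbocation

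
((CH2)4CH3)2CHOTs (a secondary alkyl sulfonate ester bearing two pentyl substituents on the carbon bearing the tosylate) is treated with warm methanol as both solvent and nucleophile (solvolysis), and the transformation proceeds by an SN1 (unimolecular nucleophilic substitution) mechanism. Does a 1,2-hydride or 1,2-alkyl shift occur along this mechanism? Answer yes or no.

no

The first-formed carbocation is secondary.
No single 1,2-shift to an adjacent carbon would produce a more-substituted cation than the one already present, so no rearrangement occurs.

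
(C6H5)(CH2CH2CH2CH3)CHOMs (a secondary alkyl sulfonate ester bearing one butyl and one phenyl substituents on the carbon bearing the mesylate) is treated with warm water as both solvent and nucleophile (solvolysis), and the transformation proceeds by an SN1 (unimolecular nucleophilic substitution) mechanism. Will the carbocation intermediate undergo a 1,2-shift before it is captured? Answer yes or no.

The first-formed carbocation is secondary.
No single 1,2-shift to an adjacent carbon would produce a more-substituted cation than the one already present, so no rearrangement occurs.

no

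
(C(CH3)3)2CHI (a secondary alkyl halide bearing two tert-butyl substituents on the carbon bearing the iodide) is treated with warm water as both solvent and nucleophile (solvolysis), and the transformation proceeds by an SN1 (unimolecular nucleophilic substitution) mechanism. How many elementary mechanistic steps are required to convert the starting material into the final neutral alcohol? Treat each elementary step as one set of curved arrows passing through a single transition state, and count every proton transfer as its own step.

4

Step 1: The C–I bond breaks with both electrons going to the iodide; I⁻ leaves and a secondary carbocation remains.
Step 2: A 1,2-methyl shift from the adjacent tert-butyl carbon moves the positive charge from the secondary centre to an adjacent carbon, generating a more stable tertiary carbocation.
Step 3: Nucleophilic capture: the oxygen of H2O bonds to the cationic carbon, producing an oxonium-ion intermediate.
Step 4: A second solvent molecule removes the proton on oxygen, giving the neutral alcohol product.
Total: 4 elementary steps.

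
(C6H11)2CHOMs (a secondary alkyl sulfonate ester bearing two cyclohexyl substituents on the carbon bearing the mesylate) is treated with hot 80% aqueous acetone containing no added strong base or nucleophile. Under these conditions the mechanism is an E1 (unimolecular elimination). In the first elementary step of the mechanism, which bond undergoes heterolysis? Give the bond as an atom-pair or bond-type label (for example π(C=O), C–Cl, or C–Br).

C–O

Step 1: Ionisation: the C–O σ-bond cleaves heterolytically; both bonding electrons depart with MsO⁻, leaving a secondary carbocation at the α-carbon.
The bond broken in this step is the C–O bond.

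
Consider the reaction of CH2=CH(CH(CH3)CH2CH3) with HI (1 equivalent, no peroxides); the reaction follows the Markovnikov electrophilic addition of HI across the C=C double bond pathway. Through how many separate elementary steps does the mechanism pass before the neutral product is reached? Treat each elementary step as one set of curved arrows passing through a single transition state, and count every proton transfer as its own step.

3

Step 1: The π electrons of the C=C bond attack a proton of HI; Markovnikov addition places the new C–H on the less-substituted alkene carbon, so the positive charge ends up on the more-substituted carbon — a secondary carbocation. The H–I bond breaks heterolytically, releasing I⁻.
Step 2: A hydride (H with its bonding pair) migrates from the adjacent sec-butyl carbon to the cationic centre — a 1,2-hydride shift — upgrading the secondary cation to a tertiary one.
Step 3: Nucleophilic attack by I⁻ on the carbocation completes the addition, giving R–I.
Total: 3 elementary steps.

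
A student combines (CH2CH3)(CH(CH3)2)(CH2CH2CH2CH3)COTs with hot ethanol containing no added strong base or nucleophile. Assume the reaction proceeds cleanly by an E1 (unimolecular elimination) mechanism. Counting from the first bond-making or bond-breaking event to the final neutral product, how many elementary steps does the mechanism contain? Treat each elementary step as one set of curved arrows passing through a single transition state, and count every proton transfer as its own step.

Step 1: Rate-determining heterolysis of the C–O bond gives TsO⁻ and a tertiary carbocation.
(No 1,2-shift: no single shift to an adjacent carbon would give a more stable cation.)
Step 2: Loss of a β-proton to an ethanol molecule of the solvent: the C–H bonding pair collapses toward the cationic carbon to form the C=C π bond, yielding the alkene.
Total: 2 elementary steps.

2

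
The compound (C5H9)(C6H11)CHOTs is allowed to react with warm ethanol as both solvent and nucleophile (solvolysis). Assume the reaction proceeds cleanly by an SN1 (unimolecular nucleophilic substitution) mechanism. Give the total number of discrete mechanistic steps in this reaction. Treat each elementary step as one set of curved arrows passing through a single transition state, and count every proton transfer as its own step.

4

Step 1: Ionisation: the C–O σ-bond cleaves heterolytically; both bonding electrons depart with TsO⁻, leaving a secondary carbocation at the α-carbon.
Step 2: A 1,2-hydride shift from the adjacent cyclohexyl carbon moves the positive charge from the secondary centre to an adjacent carbon, generating a more stable tertiary carbocation.
Step 3: Nucleophilic capture: the oxygen of CH3CH2OH bonds to the cationic carbon, producing an oxonium-ion intermediate.
Step 4: Proton transfer from the O–H of the oxonium ion to a solvent molecule delivers the neutral ether.
Total: 4 elementary steps.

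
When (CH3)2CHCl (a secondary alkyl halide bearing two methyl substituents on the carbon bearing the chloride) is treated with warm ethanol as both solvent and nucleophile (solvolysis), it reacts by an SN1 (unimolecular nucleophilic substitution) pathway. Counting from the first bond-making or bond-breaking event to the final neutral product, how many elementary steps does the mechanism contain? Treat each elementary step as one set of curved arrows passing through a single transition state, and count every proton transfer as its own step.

3

Step 1: Ionisation: the C–Cl σ-bond cleaves heterolytically; both bonding electrons depart with Cl⁻, leaving a secondary carbocation at the α-carbon.
(No 1,2-shift: no single shift to an adjacent carbon would give a more stable cation.)
Step 2: CH3CH2OH donates an oxygen lone pair into the empty p orbital of the cation, giving a protonated ether (an oxonium ion).
Step 3: Proton transfer from the O–H of the oxonium ion to a solvent molecule delivers the neutral ether.
Total: 3 elementary steps.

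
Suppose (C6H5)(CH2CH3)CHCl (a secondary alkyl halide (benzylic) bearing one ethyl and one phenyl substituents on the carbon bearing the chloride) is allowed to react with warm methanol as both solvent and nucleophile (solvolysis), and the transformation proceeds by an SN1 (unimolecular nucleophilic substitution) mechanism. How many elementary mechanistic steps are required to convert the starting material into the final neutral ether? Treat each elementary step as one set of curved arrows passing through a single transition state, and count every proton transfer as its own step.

Step 1: The C–Cl bond breaks with both electrons going to the chloride; Cl⁻ leaves and a secondary carbocation remains.
(No 1,2-shift: no single shift to an adjacent carbon would give a more stable cation.)
Step 2: A lone pair on the oxygen of CH3OH attacks the carbocation, forming a new C–O σ-bond and an oxonium ion.
Step 3: A second solvent molecule removes the proton on oxygen, giving the neutral ether product.
Total: 3 elementary steps.

3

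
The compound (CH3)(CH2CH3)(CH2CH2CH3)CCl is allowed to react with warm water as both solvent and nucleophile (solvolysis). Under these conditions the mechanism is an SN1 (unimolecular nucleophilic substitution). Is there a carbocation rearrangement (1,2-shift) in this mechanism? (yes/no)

no

The first-formed carbocation is tertiary.
No single 1,2-shift to an adjacent carbon would produce a more-substituted cation than the one already present, so no rearrangement occurs.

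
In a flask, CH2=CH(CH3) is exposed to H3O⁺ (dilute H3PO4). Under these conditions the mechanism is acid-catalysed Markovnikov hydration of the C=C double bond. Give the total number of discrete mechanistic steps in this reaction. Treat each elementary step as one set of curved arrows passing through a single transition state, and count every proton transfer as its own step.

Step 1: The π electrons of the C=C bond attack a proton of H3O⁺; Markovnikov addition places the new C–H on the less-substituted alkene carbon, so the positive charge ends up on the more-substituted carbon — a secondary carbocation. H2O is released.
(No 1,2-shift: no single shift to an adjacent carbon would give a more stable cation.)
Step 2: Nucleophilic capture of the cation by H2O produces the protonated alcohol (an oxonium ion).
Step 3: Deprotonation of the oxonium ion by a water molecule delivers the neutral alcohol and regenerates the acid catalyst.
Total: 3 elementary steps.

3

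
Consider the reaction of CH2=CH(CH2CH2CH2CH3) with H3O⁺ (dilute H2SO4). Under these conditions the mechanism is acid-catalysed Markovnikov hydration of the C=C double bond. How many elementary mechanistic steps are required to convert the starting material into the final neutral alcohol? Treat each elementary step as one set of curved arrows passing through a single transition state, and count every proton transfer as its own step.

3

Step 1: Protonation of the alkene by H3O⁺: the π bond acts as the nucleophile and picks up H⁺, giving the more stable (Markovnikov) secondary carbocation. H2O is released.
(No 1,2-shift: no single shift to an adjacent carbon would give a more stable cation.)
Step 2: Nucleophilic capture of the cation by H2O produces the protonated alcohol (an oxonium ion).
Step 3: Deprotonation of the oxonium ion by a water molecule delivers the neutral alcohol and regenerates the acid catalyst.
Total: 3 elementary steps.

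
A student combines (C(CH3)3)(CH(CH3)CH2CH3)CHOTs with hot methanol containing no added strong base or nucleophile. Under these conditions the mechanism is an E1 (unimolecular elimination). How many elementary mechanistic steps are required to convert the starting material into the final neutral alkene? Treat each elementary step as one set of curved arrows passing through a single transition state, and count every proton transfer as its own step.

3

Step 1: The C–O bond breaks with both electrons going to the tosylate; TsO⁻ leaves and a secondary carbocation remains.
Step 2: Carbocation rearrangement: a 1,2-hydride shift from the adjacent sec-butyl carbon converts the initially-formed secondary cation into the more stable tertiary cation.
Step 3: A methanol molecule (solvent) deprotonates a β-carbon; as the C–H bond breaks, those electrons form the new alkene π bond.
Total: 3 elementary steps.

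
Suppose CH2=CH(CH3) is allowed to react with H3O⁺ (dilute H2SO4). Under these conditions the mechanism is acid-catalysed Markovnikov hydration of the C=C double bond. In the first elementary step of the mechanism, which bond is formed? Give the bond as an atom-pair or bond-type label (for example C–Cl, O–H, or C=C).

Step 1: Protonation of the alkene by H3O⁺: the π bond acts as the nucleophile and picks up H⁺, giving the more stable (Markovnikov) secondary carbocation. H2O is released.
The bond formed in this step is the C–H bond.

C–H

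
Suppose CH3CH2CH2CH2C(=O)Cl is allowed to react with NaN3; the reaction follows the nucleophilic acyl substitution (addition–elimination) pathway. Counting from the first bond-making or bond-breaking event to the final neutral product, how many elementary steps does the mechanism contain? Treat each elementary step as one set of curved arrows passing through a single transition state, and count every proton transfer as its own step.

Step 1: A lone pair on the N of N3⁻ attacks the electrophilic acyl carbon; the π(C=O) electrons move onto oxygen, giving a tetrahedral intermediate.
Step 2: Elimination step: re-formation of the carbonyl π bond drives out Cl⁻, giving the new acyl compound.
Total: 2 elementary steps.

2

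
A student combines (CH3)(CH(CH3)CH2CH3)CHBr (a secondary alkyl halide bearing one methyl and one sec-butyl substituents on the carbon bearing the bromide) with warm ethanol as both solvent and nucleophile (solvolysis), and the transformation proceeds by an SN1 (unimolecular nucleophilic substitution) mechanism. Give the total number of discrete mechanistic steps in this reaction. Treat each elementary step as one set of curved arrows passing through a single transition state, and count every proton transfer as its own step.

Step 1: Rate-determining heterolysis of the C–Br bond gives Br⁻ and a secondary carbocation.
Step 2: A hydride (H with its bonding pair) migrates from the adjacent sec-butyl carbon to the cationic centre — a 1,2-hydride shift — upgrading the secondary cation to a tertiary one.
Step 3: A lone pair on the oxygen of CH3CH2OH attacks the carbocation, forming a new C–O σ-bond and an oxonium ion.
Step 4: Proton transfer from the O–H of the oxonium ion to a solvent molecule delivers the neutral ether.
Total: 4 elementary steps.

4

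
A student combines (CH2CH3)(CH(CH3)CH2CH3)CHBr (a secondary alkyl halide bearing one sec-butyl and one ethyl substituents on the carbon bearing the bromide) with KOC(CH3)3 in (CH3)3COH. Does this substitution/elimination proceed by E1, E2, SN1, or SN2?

E2

Conditions: a strong/bulky base with a secondary substrate bearing a β-hydrogen.
These conditions are the textbook signature of the E2 pathway.
A strong (often hindered) base removes a β-H in concert with loss of the leaving group — bimolecular elimination.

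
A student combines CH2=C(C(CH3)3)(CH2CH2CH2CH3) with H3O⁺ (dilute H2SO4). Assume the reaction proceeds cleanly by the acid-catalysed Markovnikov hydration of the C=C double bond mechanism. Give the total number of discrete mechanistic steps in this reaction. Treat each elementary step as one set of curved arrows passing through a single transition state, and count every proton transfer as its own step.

Step 1: Protonation of the alkene by H3O⁺: the π bond acts as the nucleophile and picks up H⁺, giving the more stable (Markovnikov) tertiary carbocation. H2O is released.
(No 1,2-shift: no single shift to an adjacent carbon would give a more stable cation.)
Step 2: Water acts as the nucleophile: an oxygen lone pair bonds to the cationic carbon, giving an oxonium-ion intermediate.
Step 3: Proton transfer from the O–H of the oxonium ion to H2O completes the catalytic cycle and yields the alcohol.
Total: 3 elementary steps.

3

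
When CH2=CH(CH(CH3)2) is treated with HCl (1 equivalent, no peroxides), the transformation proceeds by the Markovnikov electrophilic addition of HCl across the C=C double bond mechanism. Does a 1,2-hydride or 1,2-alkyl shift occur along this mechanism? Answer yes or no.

The first-formed carbocation is secondary.
The adjacent isopropyl carbon already bears 2 other carbon substituents and has a hydrogen to migrate; after a 1,2-hydride shift from that carbon the positive charge sits on a tertiary centre.
Tertiary is more stable than secondary, so the shift occurs.

yes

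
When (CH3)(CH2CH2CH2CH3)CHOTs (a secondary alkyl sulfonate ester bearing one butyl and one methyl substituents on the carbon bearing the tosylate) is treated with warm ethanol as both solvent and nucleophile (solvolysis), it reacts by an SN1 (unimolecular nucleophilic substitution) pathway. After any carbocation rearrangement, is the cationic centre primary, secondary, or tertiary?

secondary

Step 1: The C–O bond breaks with both electrons going to the tosylate; TsO⁻ leaves and a secondary carbocation remains.
No single 1,2-shift to an adjacent carbon would give a more-substituted cation, so no rearrangement occurs.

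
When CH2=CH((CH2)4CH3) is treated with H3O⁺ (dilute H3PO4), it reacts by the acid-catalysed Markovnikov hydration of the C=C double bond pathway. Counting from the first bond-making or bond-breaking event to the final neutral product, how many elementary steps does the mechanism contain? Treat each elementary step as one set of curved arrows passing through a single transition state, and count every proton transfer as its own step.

3

Step 1: Protonation of the alkene by H3O⁺: the π bond acts as the nucleophile and picks up H⁺, giving the more stable (Markovnikov) secondary carbocation. H2O is released.
(No 1,2-shift: no single shift to an adjacent carbon would give a more stable cation.)
Step 2: Water acts as the nucleophile: an oxygen lone pair bonds to the cationic carbon, giving an oxonium-ion intermediate.
Step 3: Proton transfer from the O–H of the oxonium ion to H2O completes the catalytic cycle and yields the alcohol.
Total: 3 elementary steps.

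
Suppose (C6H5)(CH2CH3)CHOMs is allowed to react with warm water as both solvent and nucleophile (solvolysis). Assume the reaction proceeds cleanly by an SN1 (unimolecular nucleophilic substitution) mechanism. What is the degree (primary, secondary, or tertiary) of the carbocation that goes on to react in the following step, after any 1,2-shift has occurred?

Step 1: Ionisation: the C–O σ-bond cleaves heterolytically; both bonding electrons depart with MsO⁻, leaving a secondary carbocation at the α-carbon.
No single 1,2-shift to an adjacent carbon would give a more-substituted cation, so no rearrangement occurs.

secondary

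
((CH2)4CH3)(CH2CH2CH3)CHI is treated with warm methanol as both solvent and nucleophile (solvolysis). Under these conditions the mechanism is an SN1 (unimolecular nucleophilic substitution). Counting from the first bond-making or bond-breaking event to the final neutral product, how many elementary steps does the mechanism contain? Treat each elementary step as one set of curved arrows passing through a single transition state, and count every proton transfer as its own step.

3

Step 1: Ionisation: the C–I σ-bond cleaves heterolytically; both bonding electrons depart with I⁻, leaving a secondary carbocation at the α-carbon.
(No 1,2-shift: no single shift to an adjacent carbon would give a more stable cation.)
Step 2: A lone pair on the oxygen of CH3OH attacks the carbocation, forming a new C–O σ-bond and an oxonium ion.
Step 3: Proton transfer from the O–H of the oxonium ion to a solvent molecule delivers the neutral ether.
Total: 3 elementary steps.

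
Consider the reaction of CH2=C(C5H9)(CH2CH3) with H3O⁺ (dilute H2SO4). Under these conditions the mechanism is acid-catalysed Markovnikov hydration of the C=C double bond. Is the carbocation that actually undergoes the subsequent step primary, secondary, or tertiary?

Step 1: Protonation of the alkene by H3O⁺: the π bond acts as the nucleophile and picks up H⁺, giving the more stable (Markovnikov) tertiary carbocation. H2O is released.
No single 1,2-shift to an adjacent carbon would give a more-substituted cation, so no rearrangement occurs.

tertiary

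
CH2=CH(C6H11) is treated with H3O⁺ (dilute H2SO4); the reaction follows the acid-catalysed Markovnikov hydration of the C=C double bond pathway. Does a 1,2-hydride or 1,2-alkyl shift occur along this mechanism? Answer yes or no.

The first-formed carbocation is secondary.
The adjacent cyclohexyl carbon already bears 2 other carbon substituents and has a hydrogen to migrate; after a 1,2-hydride shift from that carbon the positive charge sits on a tertiary centre.
Tertiary is more stable than secondary, so the shift occurs.

yes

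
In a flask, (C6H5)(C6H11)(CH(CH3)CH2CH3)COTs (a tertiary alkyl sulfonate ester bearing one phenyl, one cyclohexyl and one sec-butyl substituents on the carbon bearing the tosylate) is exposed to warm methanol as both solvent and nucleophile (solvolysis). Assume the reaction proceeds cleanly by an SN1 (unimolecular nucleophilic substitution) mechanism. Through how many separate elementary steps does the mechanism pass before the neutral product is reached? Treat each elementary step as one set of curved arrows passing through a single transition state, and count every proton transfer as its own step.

Step 1: Rate-determining heterolysis of the C–O bond gives TsO⁻ and a tertiary carbocation.
(No 1,2-shift: no single shift to an adjacent carbon would give a more stable cation.)
Step 2: CH3OH donates an oxygen lone pair into the empty p orbital of the cation, giving a protonated ether (an oxonium ion).
Step 3: A second solvent molecule removes the proton on oxygen, giving the neutral ether product.
Total: 3 elementary steps.

3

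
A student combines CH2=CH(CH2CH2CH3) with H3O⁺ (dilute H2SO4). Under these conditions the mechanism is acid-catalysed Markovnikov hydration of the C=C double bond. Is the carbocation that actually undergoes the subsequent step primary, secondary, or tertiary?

secondary

Step 1: The π electrons of the C=C bond attack a proton of H3O⁺; Markovnikov addition places the new C–H on the less-substituted alkene carbon, so the positive charge ends up on the more-substituted carbon — a secondary carbocation. H2O is released.
No single 1,2-shift to an adjacent carbon would give a more-substituted cation, so no rearrangement occurs.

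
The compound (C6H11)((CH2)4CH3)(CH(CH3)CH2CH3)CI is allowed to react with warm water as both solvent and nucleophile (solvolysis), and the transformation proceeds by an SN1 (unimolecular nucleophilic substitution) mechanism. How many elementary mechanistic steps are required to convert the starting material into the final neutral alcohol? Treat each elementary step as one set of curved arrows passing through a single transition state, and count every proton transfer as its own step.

Step 1: Rate-determining heterolysis of the C–I bond gives I⁻ and a tertiary carbocation.
(No 1,2-shift: no single shift to an adjacent carbon would give a more stable cation.)
Step 2: H2O donates an oxygen lone pair into the empty p orbital of the cation, giving a protonated alcohol (an oxonium ion).
Step 3: Deprotonation of the oxonium oxygen by solvent water yields the neutral alcohol.
Total: 3 elementary steps.

3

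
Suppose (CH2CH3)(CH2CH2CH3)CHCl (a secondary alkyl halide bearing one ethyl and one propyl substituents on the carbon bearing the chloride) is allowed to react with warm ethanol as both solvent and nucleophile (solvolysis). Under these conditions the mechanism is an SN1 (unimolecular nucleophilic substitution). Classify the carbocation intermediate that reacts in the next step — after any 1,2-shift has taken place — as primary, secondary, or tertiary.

Step 1: Unassisted departure of Cl⁻ (taking the C–Cl bonding pair) generates a secondary carbocation.
No single 1,2-shift to an adjacent carbon would give a more-substituted cation, so no rearrangement occurs.

secondary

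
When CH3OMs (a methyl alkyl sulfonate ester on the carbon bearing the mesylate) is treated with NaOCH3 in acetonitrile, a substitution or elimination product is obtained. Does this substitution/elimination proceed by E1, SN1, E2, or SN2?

SN2

Conditions: a methyl substrate with a strong nucleophile in the polar aprotic solvent acetonitrile.
These conditions are the textbook signature of the SN2 pathway.
An unhindered substrate with a strong nucleophile in a polar aprotic solvent favours one-step backside displacement.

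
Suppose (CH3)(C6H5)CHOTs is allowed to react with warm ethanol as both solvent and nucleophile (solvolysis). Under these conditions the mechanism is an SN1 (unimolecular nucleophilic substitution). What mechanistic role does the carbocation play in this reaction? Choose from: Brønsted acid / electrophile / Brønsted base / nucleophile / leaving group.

Step 2: Nucleophilic capture: the oxygen of CH3CH2OH bonds to the cationic carbon, producing an oxonium-ion intermediate.
The carbocation accepts an electron pair into an empty or π* orbital — it is the electrophile.

electrophile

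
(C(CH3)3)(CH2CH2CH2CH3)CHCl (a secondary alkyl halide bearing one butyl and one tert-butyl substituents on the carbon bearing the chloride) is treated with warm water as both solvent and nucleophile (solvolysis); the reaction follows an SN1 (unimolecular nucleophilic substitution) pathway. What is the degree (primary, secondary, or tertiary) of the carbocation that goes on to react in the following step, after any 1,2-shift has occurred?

Step 1: Unassisted departure of Cl⁻ (taking the C–Cl bonding pair) generates a secondary carbocation.
Step 2: A 1,2-methyl shift from the adjacent tert-butyl carbon moves the positive charge from the secondary centre to an adjacent carbon, generating a more stable tertiary carbocation.
The cation rearranges from secondary to tertiary via a 1,2-methyl shift from the adjacent tert-butyl carbon; the tertiary cation is what reacts next.

tertiary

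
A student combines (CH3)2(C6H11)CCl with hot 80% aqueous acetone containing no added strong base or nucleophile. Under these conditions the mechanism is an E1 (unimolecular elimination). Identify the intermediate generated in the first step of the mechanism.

tertiary carbocation

Step 1: Unassisted departure of Cl⁻ (taking the C–Cl bonding pair) generates a tertiary carbocation.
After step 1 the species present is a tertiary carbocation.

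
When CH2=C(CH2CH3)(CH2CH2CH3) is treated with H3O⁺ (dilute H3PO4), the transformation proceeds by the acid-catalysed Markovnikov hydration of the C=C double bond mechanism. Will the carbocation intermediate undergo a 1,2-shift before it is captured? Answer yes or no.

no

The first-formed carbocation is tertiary.
No single 1,2-shift to an adjacent carbon would produce a more-substituted cation than the one already present, so no rearrangement occurs.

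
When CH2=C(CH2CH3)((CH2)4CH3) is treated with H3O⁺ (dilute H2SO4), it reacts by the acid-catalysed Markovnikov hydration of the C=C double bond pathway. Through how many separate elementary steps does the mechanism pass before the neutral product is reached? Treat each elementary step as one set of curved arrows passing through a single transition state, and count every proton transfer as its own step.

Step 1: Protonation of the alkene by H3O⁺: the π bond acts as the nucleophile and picks up H⁺, giving the more stable (Markovnikov) tertiary carbocation. H2O is released.
(No 1,2-shift: no single shift to an adjacent carbon would give a more stable cation.)
Step 2: A lone pair on the oxygen of H2O attacks the carbocation, forming a C–O bond and an oxonium ion (a protonated alcohol).
Step 3: H2O removes a proton from the oxonium oxygen, regenerating H3O⁺ and giving the neutral alcohol.
Total: 3 elementary steps.

3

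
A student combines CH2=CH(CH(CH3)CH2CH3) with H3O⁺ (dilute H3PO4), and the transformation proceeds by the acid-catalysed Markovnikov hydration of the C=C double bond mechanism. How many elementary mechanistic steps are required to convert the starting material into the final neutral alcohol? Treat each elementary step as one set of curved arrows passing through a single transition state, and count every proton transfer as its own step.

4

Step 1: Protonation of the alkene by H3O⁺: the π bond acts as the nucleophile and picks up H⁺, giving the more stable (Markovnikov) secondary carbocation. H2O is released.
Step 2: Carbocation rearrangement: a 1,2-hydride shift from the adjacent sec-butyl carbon converts the initially-formed secondary cation into the more stable tertiary cation.
Step 3: Nucleophilic capture of the cation by H2O produces the protonated alcohol (an oxonium ion).
Step 4: H2O removes a proton from the oxonium oxygen, regenerating H3O⁺ and giving the neutral alcohol.
Total: 4 elementary steps.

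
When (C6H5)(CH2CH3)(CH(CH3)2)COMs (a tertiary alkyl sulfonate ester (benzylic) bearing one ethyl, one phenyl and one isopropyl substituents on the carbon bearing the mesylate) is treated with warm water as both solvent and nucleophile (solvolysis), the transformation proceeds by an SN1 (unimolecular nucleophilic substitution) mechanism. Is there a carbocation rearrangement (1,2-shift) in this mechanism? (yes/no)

The first-formed carbocation is tertiary.
No single 1,2-shift to an adjacent carbon would produce a more-substituted cation than the one already present, so no rearrangement occurs.

no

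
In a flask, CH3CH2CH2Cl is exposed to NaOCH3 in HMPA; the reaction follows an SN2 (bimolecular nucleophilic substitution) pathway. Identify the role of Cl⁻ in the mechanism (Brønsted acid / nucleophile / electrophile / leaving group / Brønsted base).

Step 1: Backside attack by CH3O⁻ on the carbon bearing the chloride: the new C–O bond forms as the C–Cl bond breaks, with Walden inversion at carbon.
Cl⁻ departs with both electrons of the breaking σ-bond — that is the definition of a leaving group.

leaving group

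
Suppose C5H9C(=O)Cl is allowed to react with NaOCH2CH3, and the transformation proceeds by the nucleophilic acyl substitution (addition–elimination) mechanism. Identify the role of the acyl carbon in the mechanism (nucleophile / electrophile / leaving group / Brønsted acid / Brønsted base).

Step 1: CH3CH2O⁻ adds to the carbonyl carbon; the C=O π electrons shift onto oxygen and a tetrahedral alkoxide intermediate forms.
The acyl carbon accepts an electron pair into an empty or π* orbital — it is the electrophile.

electrophile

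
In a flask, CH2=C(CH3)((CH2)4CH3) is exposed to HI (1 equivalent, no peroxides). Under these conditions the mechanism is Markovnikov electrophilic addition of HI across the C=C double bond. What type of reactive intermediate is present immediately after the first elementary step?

Step 1: Electrophilic addition begins with the π(C=C) electrons forming a bond to the proton of HI. Following Markovnikov's rule, the resulting cation is tertiary. The H–I bond breaks heterolytically, releasing I⁻.
After step 1 the species present is a tertiary carbocation.

tertiary carbocation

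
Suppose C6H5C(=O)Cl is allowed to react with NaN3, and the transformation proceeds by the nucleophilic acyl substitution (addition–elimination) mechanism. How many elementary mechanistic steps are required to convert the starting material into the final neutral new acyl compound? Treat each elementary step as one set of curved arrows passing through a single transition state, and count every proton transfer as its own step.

2

Step 1: N3⁻ adds to the carbonyl carbon; the C=O π electrons shift onto oxygen and a tetrahedral alkoxide intermediate forms.
Step 2: An oxygen lone pair re-forms the C=O π bond as the C–Cl σ-bond breaks; Cl⁻ is expelled.
Total: 2 elementary steps.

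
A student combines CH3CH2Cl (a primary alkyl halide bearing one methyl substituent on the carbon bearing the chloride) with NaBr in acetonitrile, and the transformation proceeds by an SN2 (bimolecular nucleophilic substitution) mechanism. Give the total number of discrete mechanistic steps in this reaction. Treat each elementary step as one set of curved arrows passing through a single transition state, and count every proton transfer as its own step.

Step 1: Backside attack by Br⁻ on the carbon bearing the chloride: the new C–Br bond forms as the C–Cl bond breaks, with Walden inversion at carbon.
Total: 1 elementary step.

1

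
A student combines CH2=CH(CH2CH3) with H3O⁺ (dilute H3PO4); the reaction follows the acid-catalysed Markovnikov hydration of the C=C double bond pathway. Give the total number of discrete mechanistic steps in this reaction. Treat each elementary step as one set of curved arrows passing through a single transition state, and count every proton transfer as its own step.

Step 1: Protonation of the alkene by H3O⁺: the π bond acts as the nucleophile and picks up H⁺, giving the more stable (Markovnikov) secondary carbocation. H2O is released.
(No 1,2-shift: no single shift to an adjacent carbon would give a more stable cation.)
Step 2: Water acts as the nucleophile: an oxygen lone pair bonds to the cationic carbon, giving an oxonium-ion intermediate.
Step 3: H2O removes a proton from the oxonium oxygen, regenerating H3O⁺ and giving the neutral alcohol.
Total: 3 elementary steps.

3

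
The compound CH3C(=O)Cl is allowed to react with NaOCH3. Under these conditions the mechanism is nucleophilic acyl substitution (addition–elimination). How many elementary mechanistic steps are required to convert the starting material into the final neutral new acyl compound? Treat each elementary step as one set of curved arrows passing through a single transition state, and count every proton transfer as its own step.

2

Step 1: Nucleophilic addition of CH3O⁻ to the acyl carbon breaks the π(C=O) bond and yields a tetrahedral, anionic intermediate.
Step 2: Elimination step: re-formation of the carbonyl π bond drives out Cl⁻, giving the new acyl compound.
Total: 2 elementary steps.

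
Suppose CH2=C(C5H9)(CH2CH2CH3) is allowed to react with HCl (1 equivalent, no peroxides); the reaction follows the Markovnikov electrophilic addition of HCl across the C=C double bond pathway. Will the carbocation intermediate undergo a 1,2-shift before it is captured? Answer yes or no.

The first-formed carbocation is tertiary.
No single 1,2-shift to an adjacent carbon would produce a more-substituted cation than the one already present, so no rearrangement occurs.

no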